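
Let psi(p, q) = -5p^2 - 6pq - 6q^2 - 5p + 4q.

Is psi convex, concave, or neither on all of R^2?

concave

psi is quadratic, so its Hessian is the constant matrix H = [[-10, -6], [-6, -12]].
det(H) = 84, tr(H) = -22.
det(H) > 0 and tr(H) < 0, so H is negative definite everywhere: concave.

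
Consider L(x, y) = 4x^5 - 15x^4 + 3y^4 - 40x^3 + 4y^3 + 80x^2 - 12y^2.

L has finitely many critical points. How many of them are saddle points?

6

L separates as a function of x plus a function of y, so ∇L=0 decouples.
∂L/∂x = 20x(x - 4)(x - 1)(x + 2) = 0 at x ∈ {-2, 0, 1, 4}; ∂L/∂y = 12y(y - 1)(y + 2) = 0 at y ∈ {-2, 0, 1}.
The Hessian is diagonal: diag(L_xx, L_yy). Second derivatives: L_xx(-2)=-720, L_xx(0)=160, L_xx(1)=-180, L_xx(4)=1440; L_yy(-2)=72, L_yy(0)=-24, L_yy(1)=36.
Saddle points occur where the two diagonal entries have opposite signs: (-2, -2), (-2, 1), (0, 0), (1, -2), (1, 1), (4, 0). Count: 6.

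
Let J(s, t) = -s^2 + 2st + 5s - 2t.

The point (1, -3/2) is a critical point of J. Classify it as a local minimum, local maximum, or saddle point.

The Hessian of J is constant: H = [[-2, 2], [2, 0]].
det(H) = (-2)·0 − 2² = -4.
Since det(H) < 0, H is indefinite and the critical point is a saddle point.

saddle point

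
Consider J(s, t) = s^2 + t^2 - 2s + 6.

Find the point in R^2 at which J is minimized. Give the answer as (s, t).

J(s,t) separates as P(s) + Q(t) + 6, so its minimum is min P + min Q + 6.
P'(s) = 2s - 2 vanishes at s ∈ {1}; Q'(t) = 2t vanishes at t ∈ {0}.
Local minima of P (where P''>0): P(1)=-1. Local minima of Q: Q(0)=0.
So the global minimum of J is P(1) + Q(0) + 6 = -1 + 0 + 6 = 5, attained at (1, 0).

(1, 0)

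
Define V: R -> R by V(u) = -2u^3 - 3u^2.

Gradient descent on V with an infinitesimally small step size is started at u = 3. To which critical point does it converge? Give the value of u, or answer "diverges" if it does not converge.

diverges

V'(u) = -6u(u + 1), so V'(3) = -72.
Gradient descent moves in the -V' direction, i.e. u is increasing.
There is no critical point above u=3, and V' keeps the same sign, so the iterate runs off to +∞.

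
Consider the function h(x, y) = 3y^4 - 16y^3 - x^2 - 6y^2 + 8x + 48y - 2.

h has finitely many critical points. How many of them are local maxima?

h separates as a function of x plus a function of y, so ∇h=0 decouples.
∂h/∂x = -2(x - 4) = 0 at x ∈ {4}; ∂h/∂y = 12(y - 4)(y - 1)(y + 1) = 0 at y ∈ {-1, 1, 4}.
The Hessian is diagonal: diag(h_xx, h_yy). Second derivatives: h_xx(4)=-2; h_yy(-1)=120, h_yy(1)=-72, h_yy(4)=180.
Local maxima occur where both diagonal entries negative: (4, 1). Count: 1.

1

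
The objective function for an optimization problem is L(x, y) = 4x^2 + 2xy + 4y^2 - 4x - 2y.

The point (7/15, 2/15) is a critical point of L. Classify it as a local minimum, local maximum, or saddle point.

The Hessian of L is constant: H = [[8, 2], [2, 8]].
det(H) = 8·8 − 2² = 60.
det(H) > 0 and tr(H) = 16 > 0, so H is positive definite and the point is a local minimum.

local minimum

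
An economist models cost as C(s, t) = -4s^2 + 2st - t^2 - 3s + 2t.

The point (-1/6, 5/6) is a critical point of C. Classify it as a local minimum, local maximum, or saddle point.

local maximum

The Hessian of C is constant: H = [[-8, 2], [2, -2]].
det(H) = (-8)·(-2) − 2² = 12.
det(H) > 0 and tr(H) = -10 < 0, so H is negative definite and the point is a local maximum.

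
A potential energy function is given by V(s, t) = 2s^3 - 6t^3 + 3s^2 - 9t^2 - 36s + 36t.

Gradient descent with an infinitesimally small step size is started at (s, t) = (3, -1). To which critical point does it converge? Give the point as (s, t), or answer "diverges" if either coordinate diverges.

(2, -2)

V is separable, so gradient descent decouples: s follows -∂V/∂s, t follows -∂V/∂t.
∂V/∂s = 6(s - 2)(s + 3); at s=3 this is 36, so s decreases.
∂V/∂t = -18(t - 1)(t + 2); at t=-1 this is 36, so t decreases.
s converges to its nearest critical value 2 (a local min of the s-part); t converges to -2. The iterate converges to (2, -2).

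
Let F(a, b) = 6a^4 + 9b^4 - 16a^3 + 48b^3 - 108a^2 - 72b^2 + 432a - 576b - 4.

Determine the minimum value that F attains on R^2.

-2266

F(a,b) separates as P(a) + Q(b) − 4, so its minimum is min P + min Q − 4.
P'(a) = 24(a - 3)(a - 2)(a + 3) vanishes at a ∈ {-3, 2, 3}; Q'(b) = 36(b - 2)(b + 2)(b + 4) vanishes at b ∈ {-4, -2, 2}.
Local minima of P (where P''>0): P(-3)=-1350, P(3)=378. Local minima of Q: Q(-4)=384, Q(2)=-912.
So the global minimum of F is P(-3) + Q(2) − 4 = -1350 − 912 − 4 = -2266, attained at (-3, 2).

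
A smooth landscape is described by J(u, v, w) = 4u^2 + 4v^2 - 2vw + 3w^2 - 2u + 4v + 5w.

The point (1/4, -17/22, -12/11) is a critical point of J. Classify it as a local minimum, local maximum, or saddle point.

local minimum

The Hessian is constant: H = [[8, 0, 0], [0, 8, -2], [0, -2, 6]].
Leading principal minors: Δ₁ = 8, Δ₂ = 64, Δ₃ = 352.
All leading minors are positive, so H is positive definite: a local minimum.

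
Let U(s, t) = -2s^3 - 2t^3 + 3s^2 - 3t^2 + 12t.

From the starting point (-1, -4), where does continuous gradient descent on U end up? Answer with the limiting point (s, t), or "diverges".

U is separable, so gradient descent decouples: s follows -∂U/∂s, t follows -∂U/∂t.
∂U/∂s = -6s(s - 1); at s=-1 this is -12, so s increases.
∂U/∂t = -6(t - 1)(t + 2); at t=-4 this is -60, so t increases.
s converges to its nearest critical value 0 (a local min of the s-part); t converges to -2. The iterate converges to (0, -2).

(0, -2)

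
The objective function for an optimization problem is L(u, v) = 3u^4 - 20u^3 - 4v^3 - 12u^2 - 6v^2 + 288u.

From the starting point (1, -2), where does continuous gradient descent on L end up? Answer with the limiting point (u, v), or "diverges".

(-2, -1)

L is separable, so gradient descent decouples: u follows -∂L/∂u, v follows -∂L/∂v.
∂L/∂u = 12(u - 4)(u - 3)(u + 2); at u=1 this is 216, so u decreases.
∂L/∂v = -12v(v + 1); at v=-2 this is -24, so v increases.
u converges to its nearest critical value -2 (a local min of the u-part); v converges to -1. The iterate converges to (-2, -1).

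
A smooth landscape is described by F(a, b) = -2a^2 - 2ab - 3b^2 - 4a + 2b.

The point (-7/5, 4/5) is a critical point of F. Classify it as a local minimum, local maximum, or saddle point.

local maximum

The Hessian of F is constant: H = [[-4, -2], [-2, -6]].
det(H) = (-4)·(-6) − (-2)² = 20.
det(H) > 0 and tr(H) = -10 < 0, so H is negative definite and the point is a local maximum.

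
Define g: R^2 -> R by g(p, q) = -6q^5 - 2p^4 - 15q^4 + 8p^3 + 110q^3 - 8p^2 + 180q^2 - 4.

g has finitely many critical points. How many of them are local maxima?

4

g separates as a function of p plus a function of q, so ∇g=0 decouples.
∂g/∂p = -8p(p - 2)(p - 1) = 0 at p ∈ {0, 1, 2}; ∂g/∂q = -30q(q - 3)(q + 1)(q + 4) = 0 at q ∈ {-4, -1, 0, 3}.
The Hessian is diagonal: diag(g_pp, g_qq). Second derivatives: g_pp(0)=-16, g_pp(1)=8, g_pp(2)=-16; g_qq(-4)=2520, g_qq(-1)=-360, g_qq(0)=360, g_qq(3)=-2520.
Local maxima occur where both diagonal entries negative: (0, -1), (0, 3), (2, -1), (2, 3). Count: 4.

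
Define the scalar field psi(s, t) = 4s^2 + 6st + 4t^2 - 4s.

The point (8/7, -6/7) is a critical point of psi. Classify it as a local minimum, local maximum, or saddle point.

The Hessian of psi is constant: H = [[8, 6], [6, 8]].
det(H) = 8·8 − 6² = 28.
det(H) > 0 and tr(H) = 16 > 0, so H is positive definite and the point is a local minimum.

local minimum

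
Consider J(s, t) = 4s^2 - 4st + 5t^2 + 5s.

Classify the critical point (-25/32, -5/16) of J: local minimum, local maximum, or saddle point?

The Hessian of J is constant: H = [[8, -4], [-4, 10]].
det(H) = 8·10 − (-4)² = 64.
det(H) > 0 and tr(H) = 18 > 0, so H is positive definite and the point is a local minimum.

local minimum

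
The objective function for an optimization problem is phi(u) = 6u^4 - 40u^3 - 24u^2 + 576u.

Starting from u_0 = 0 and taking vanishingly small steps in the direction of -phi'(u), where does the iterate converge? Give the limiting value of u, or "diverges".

-2

phi'(u) = 24(u - 4)(u - 3)(u + 2), so phi'(0) = 576.
Gradient descent moves in the -phi' direction, i.e. u is decreasing.
The nearest critical point in that direction is u = -2, where phi'' = 720 > 0 (a local minimum). The iterate converges there.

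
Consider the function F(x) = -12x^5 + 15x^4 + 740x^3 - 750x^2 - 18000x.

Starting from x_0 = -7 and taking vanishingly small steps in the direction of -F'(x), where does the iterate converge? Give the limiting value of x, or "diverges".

F'(x) = -60(x - 5)(x - 4)(x + 3)(x + 5), so F'(-7) = -63360.
Gradient descent moves in the -F' direction, i.e. x is increasing.
The nearest critical point in that direction is x = -5, where F'' = 10800 > 0 (a local minimum). The iterate converges there.

-5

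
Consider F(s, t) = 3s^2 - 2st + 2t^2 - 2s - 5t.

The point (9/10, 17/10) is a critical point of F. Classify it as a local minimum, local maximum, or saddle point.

local minimum

The Hessian of F is constant: H = [[6, -2], [-2, 4]].
det(H) = 6·4 − (-2)² = 20.
det(H) > 0 and tr(H) = 10 > 0, so H is positive definite and the point is a local minimum.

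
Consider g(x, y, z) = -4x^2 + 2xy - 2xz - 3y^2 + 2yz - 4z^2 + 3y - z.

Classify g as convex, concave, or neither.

g is quadratic, so its Hessian is the constant matrix H = [[-8, 2, -2], [2, -6, 2], [-2, 2, -8]].
Leading principal minors: -8, 44, -312.
Signs alternate −, +, − ⇒ H ≺ 0 ⇒ concave.

concave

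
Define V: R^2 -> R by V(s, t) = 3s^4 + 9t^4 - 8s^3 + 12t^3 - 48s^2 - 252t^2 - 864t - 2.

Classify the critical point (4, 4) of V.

local minimum

The mixed partial ∂²V/∂s∂t is 0, so the Hessian at any point is diag(V_ss, V_tt) = diag(12(3s^2 - 4s - 8), 36(3t^2 + 2t - 14)).
At (4, 4): H = diag(288, 1512).
Both eigenvalues are positive, so H is positive definite: a local minimum.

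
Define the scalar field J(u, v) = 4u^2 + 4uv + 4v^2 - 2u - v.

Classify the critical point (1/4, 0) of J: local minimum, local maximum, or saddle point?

local minimum

The Hessian of J is constant: H = [[8, 4], [4, 8]].
det(H) = 8·8 − 4² = 48.
det(H) > 0 and tr(H) = 16 > 0, so H is positive definite and the point is a local minimum.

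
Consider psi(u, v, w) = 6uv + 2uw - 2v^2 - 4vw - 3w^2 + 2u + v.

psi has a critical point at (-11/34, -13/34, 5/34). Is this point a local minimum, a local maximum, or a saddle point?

The Hessian is constant: H = [[0, 6, 2], [6, -4, -4], [2, -4, -6]].
Leading principal minors: Δ₁ = 0, Δ₂ = -36, Δ₃ = 136.
The minors fit neither the all-positive nor the alternating-sign pattern, so H is indefinite: a saddle point.

saddle point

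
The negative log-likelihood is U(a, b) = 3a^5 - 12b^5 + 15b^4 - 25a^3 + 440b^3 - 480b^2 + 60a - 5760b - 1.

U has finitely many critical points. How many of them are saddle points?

U separates as a function of a plus a function of b, so ∇U=0 decouples.
∂U/∂a = 15(a - 2)(a - 1)(a + 1)(a + 2) = 0 at a ∈ {-2, -1, 1, 2}; ∂U/∂b = -60(b - 4)(b - 3)(b + 2)(b + 4) = 0 at b ∈ {-4, -2, 3, 4}.
The Hessian is diagonal: diag(U_aa, U_bb). Second derivatives: U_aa(-2)=-180, U_aa(-1)=90, U_aa(1)=-90, U_aa(2)=180; U_bb(-4)=6720, U_bb(-2)=-3600, U_bb(3)=2100, U_bb(4)=-2880.
Saddle points occur where the two diagonal entries have opposite signs: (-2, -4), (-2, 3), (-1, -2), (-1, 4), (1, -4), (1, 3), (2, -2), (2, 4). Count: 8.

8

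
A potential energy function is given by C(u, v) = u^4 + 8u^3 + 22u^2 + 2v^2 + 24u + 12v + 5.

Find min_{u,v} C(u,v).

-22

C(u,v) separates as P(u) + Q(v) + 5, so its minimum is min P + min Q + 5.
P'(u) = 4(u + 1)(u + 2)(u + 3) vanishes at u ∈ {-3, -2, -1}; Q'(v) = 4v + 12 vanishes at v ∈ {-3}.
Local minima of P (where P''>0): P(-3)=-9, P(-1)=-9. Local minima of Q: Q(-3)=-18.
So the global minimum of C is P(-3) + Q(-3) + 5 = -9 − 18 + 5 = -22, attained at (-3, -3).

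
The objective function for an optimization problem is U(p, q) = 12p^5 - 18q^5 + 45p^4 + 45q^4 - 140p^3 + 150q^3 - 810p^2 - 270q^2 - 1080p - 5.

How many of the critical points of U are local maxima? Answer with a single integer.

U separates as a function of p plus a function of q, so ∇U=0 decouples.
∂U/∂p = 60(p - 3)(p + 1)(p + 2)(p + 3) = 0 at p ∈ {-3, -2, -1, 3}; ∂U/∂q = -90q(q - 3)(q - 1)(q + 2) = 0 at q ∈ {-2, 0, 1, 3}.
The Hessian is diagonal: diag(U_pp, U_qq). Second derivatives: U_pp(-3)=-720, U_pp(-2)=300, U_pp(-1)=-480, U_pp(3)=7200; U_qq(-2)=2700, U_qq(0)=-540, U_qq(1)=540, U_qq(3)=-2700.
Local maxima occur where both diagonal entries negative: (-3, 0), (-3, 3), (-1, 0), (-1, 3). Count: 4.

4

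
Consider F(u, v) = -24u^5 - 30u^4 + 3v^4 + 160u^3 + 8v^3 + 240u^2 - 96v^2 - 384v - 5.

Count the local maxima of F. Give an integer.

F separates as a function of u plus a function of v, so ∇F=0 decouples.
∂F/∂u = -120u(u - 2)(u + 1)(u + 2) = 0 at u ∈ {-2, -1, 0, 2}; ∂F/∂v = 12(v - 4)(v + 2)(v + 4) = 0 at v ∈ {-4, -2, 4}.
The Hessian is diagonal: diag(F_uu, F_vv). Second derivatives: F_uu(-2)=960, F_uu(-1)=-360, F_uu(0)=480, F_uu(2)=-2880; F_vv(-4)=192, F_vv(-2)=-144, F_vv(4)=576.
Local maxima occur where both diagonal entries negative: (-1, -2), (2, -2). Count: 2.

2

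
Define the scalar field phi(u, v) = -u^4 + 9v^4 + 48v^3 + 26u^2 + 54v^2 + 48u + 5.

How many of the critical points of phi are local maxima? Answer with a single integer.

2

phi separates as a function of u plus a function of v, so ∇phi=0 decouples.
∂phi/∂u = -4(u - 4)(u + 1)(u + 3) = 0 at u ∈ {-3, -1, 4}; ∂phi/∂v = 36v(v + 1)(v + 3) = 0 at v ∈ {-3, -1, 0}.
The Hessian is diagonal: diag(phi_uu, phi_vv). Second derivatives: phi_uu(-3)=-56, phi_uu(-1)=40, phi_uu(4)=-140; phi_vv(-3)=216, phi_vv(-1)=-72, phi_vv(0)=108.
Local maxima occur where both diagonal entries negative: (-3, -1), (4, -1). Count: 2.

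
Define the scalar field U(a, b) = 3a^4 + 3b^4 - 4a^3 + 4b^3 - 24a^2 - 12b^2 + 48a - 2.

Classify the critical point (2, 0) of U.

saddle point

The mixed partial ∂²U/∂a∂b is 0, so the Hessian at any point is diag(U_aa, U_bb) = diag(12(3a^2 - 2a - 4), 12(3b^2 + 2b - 2)).
At (2, 0): H = diag(48, -24).
The eigenvalues have opposite signs, so H is indefinite: a saddle point.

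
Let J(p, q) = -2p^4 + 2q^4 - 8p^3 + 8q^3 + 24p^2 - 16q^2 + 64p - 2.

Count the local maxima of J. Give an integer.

J separates as a function of p plus a function of q, so ∇J=0 decouples.
∂J/∂p = -8(p - 2)(p + 1)(p + 4) = 0 at p ∈ {-4, -1, 2}; ∂J/∂q = 8q(q - 1)(q + 4) = 0 at q ∈ {-4, 0, 1}.
The Hessian is diagonal: diag(J_pp, J_qq). Second derivatives: J_pp(-4)=-144, J_pp(-1)=72, J_pp(2)=-144; J_qq(-4)=160, J_qq(0)=-32, J_qq(1)=40.
Local maxima occur where both diagonal entries negative: (-4, 0), (2, 0). Count: 2.

2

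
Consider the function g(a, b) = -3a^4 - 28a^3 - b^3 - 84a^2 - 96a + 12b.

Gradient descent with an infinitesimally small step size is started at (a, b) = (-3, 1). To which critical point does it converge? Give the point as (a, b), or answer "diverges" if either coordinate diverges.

g is separable, so gradient descent decouples: a follows -∂g/∂a, b follows -∂g/∂b.
∂g/∂a = -12(a + 1)(a + 2)(a + 4); at a=-3 this is -24, so a increases.
∂g/∂b = -3(b - 2)(b + 2); at b=1 this is 9, so b decreases.
a converges to its nearest critical value -2 (a local min of the a-part); b converges to -2. The iterate converges to (-2, -2).

(-2, -2)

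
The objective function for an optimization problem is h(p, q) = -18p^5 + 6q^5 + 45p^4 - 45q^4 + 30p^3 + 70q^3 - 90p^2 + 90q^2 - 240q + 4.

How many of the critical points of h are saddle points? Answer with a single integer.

8

h separates as a function of p plus a function of q, so ∇h=0 decouples.
∂h/∂p = -90p(p - 2)(p - 1)(p + 1) = 0 at p ∈ {-1, 0, 1, 2}; ∂h/∂q = 30(q - 4)(q - 2)(q - 1)(q + 1) = 0 at q ∈ {-1, 1, 2, 4}.
The Hessian is diagonal: diag(h_pp, h_qq). Second derivatives: h_pp(-1)=540, h_pp(0)=-180, h_pp(1)=180, h_pp(2)=-540; h_qq(-1)=-900, h_qq(1)=180, h_qq(2)=-180, h_qq(4)=900.
Saddle points occur where the two diagonal entries have opposite signs: (-1, -1), (-1, 2), (0, 1), (0, 4), (1, -1), (1, 2), (2, 1), (2, 4). Count: 8.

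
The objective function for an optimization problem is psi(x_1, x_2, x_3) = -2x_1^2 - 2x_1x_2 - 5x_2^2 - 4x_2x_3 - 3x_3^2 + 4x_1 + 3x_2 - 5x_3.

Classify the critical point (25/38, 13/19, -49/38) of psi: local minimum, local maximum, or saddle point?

The Hessian is constant: H = [[-4, -2, 0], [-2, -10, -4], [0, -4, -6]].
Leading principal minors: Δ₁ = -4, Δ₂ = 36, Δ₃ = -152.
The minors alternate sign starting negative (−, +, −), so H is negative definite: a local maximum.

local maximum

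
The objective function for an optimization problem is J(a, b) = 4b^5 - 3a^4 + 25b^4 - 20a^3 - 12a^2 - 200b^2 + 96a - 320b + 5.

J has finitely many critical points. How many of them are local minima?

J separates as a function of a plus a function of b, so ∇J=0 decouples.
∂J/∂a = -12(a - 1)(a + 2)(a + 4) = 0 at a ∈ {-4, -2, 1}; ∂J/∂b = 20(b - 2)(b + 1)(b + 2)(b + 4) = 0 at b ∈ {-4, -2, -1, 2}.
The Hessian is diagonal: diag(J_aa, J_bb). Second derivatives: J_aa(-4)=-120, J_aa(-2)=72, J_aa(1)=-180; J_bb(-4)=-720, J_bb(-2)=160, J_bb(-1)=-180, J_bb(2)=1440.
Local minima occur where both diagonal entries positive: (-2, -2), (-2, 2). Count: 2.

2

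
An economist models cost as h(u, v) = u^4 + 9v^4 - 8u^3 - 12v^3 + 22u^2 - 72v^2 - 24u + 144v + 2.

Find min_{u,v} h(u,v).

h(u,v) separates as P(u) + Q(v) + 2, so its minimum is min P + min Q + 2.
P'(u) = 4(u - 3)(u - 2)(u - 1) vanishes at u ∈ {1, 2, 3}; Q'(v) = 36(v - 2)(v - 1)(v + 2) vanishes at v ∈ {-2, 1, 2}.
Local minima of P (where P''>0): P(1)=-9, P(3)=-9. Local minima of Q: Q(-2)=-336, Q(2)=48.
So the global minimum of h is P(1) + Q(-2) + 2 = -9 − 336 + 2 = -343, attained at (1, -2).

-343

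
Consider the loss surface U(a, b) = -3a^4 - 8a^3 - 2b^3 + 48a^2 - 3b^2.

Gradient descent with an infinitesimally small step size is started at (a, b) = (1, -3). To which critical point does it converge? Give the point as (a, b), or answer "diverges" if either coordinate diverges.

U is separable, so gradient descent decouples: a follows -∂U/∂a, b follows -∂U/∂b.
∂U/∂a = -12a(a - 2)(a + 4); at a=1 this is 60, so a decreases.
∂U/∂b = -6b(b + 1); at b=-3 this is -36, so b increases.
a converges to its nearest critical value 0 (a local min of the a-part); b converges to -1. The iterate converges to (0, -1).

(0, -1)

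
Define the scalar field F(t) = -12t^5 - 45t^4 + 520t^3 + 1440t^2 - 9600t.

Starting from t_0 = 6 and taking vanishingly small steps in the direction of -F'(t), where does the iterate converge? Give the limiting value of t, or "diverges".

diverges

F'(t) = -60(t - 4)(t - 2)(t + 4)(t + 5), so F'(6) = -52800.
Gradient descent moves in the -F' direction, i.e. t is increasing.
There is no critical point above t=6, and F' keeps the same sign, so the iterate runs off to +∞.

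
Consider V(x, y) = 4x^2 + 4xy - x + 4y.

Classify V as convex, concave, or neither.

neither

V is quadratic, so its Hessian is the constant matrix H = [[8, 4], [4, 0]].
det(H) = -16, tr(H) = 8.
det(H) < 0, so H is indefinite: neither convex nor concave.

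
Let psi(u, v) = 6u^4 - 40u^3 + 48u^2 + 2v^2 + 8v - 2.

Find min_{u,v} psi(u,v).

-266

psi(u,v) separates as P(u) + Q(v) − 2, so its minimum is min P + min Q − 2.
P'(u) = 24u(u - 4)(u - 1) vanishes at u ∈ {0, 1, 4}; Q'(v) = 4v + 8 vanishes at v ∈ {-2}.
Local minima of P (where P''>0): P(0)=0, P(4)=-256. Local minima of Q: Q(-2)=-8.
So the global minimum of psi is P(4) + Q(-2) − 2 = -256 − 8 − 2 = -266, attained at (4, -2).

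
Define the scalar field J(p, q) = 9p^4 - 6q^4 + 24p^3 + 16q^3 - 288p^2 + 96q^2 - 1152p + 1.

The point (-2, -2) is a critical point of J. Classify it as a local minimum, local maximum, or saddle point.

The mixed partial ∂²J/∂p∂q is 0, so the Hessian at any point is diag(J_pp, J_qq) = diag(36(3p^2 + 4p - 16), 24(-3q^2 + 4q + 8)).
At (-2, -2): H = diag(-432, -288).
Both eigenvalues are negative, so H is negative definite: a local maximum.

local maximum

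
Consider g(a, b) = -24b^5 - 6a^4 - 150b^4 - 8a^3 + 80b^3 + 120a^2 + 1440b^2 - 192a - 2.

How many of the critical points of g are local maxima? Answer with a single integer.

4

g separates as a function of a plus a function of b, so ∇g=0 decouples.
∂g/∂a = -24(a - 2)(a - 1)(a + 4) = 0 at a ∈ {-4, 1, 2}; ∂g/∂b = -120b(b - 2)(b + 3)(b + 4) = 0 at b ∈ {-4, -3, 0, 2}.
The Hessian is diagonal: diag(g_aa, g_bb). Second derivatives: g_aa(-4)=-720, g_aa(1)=120, g_aa(2)=-144; g_bb(-4)=2880, g_bb(-3)=-1800, g_bb(0)=2880, g_bb(2)=-7200.
Local maxima occur where both diagonal entries negative: (-4, -3), (-4, 2), (2, -3), (2, 2). Count: 4.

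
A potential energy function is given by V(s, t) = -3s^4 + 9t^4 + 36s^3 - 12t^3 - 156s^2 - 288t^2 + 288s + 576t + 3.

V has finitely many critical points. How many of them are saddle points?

5

V separates as a function of s plus a function of t, so ∇V=0 decouples.
∂V/∂s = -12(s - 4)(s - 3)(s - 2) = 0 at s ∈ {2, 3, 4}; ∂V/∂t = 36(t - 4)(t - 1)(t + 4) = 0 at t ∈ {-4, 1, 4}.
The Hessian is diagonal: diag(V_ss, V_tt). Second derivatives: V_ss(2)=-24, V_ss(3)=12, V_ss(4)=-24; V_tt(-4)=1440, V_tt(1)=-540, V_tt(4)=864.
Saddle points occur where the two diagonal entries have opposite signs: (2, -4), (2, 4), (3, 1), (4, -4), (4, 4). Count: 5.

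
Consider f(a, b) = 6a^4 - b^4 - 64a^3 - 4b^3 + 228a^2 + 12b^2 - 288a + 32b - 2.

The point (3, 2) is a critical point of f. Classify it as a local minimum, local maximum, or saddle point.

The mixed partial ∂²f/∂a∂b is 0, so the Hessian at any point is diag(f_aa, f_bb) = diag(24(3a^2 - 16a + 19), 12(-b^2 - 2b + 2)).
At (3, 2): H = diag(-48, -72).
Both eigenvalues are negative, so H is negative definite: a local maximum.

local maximum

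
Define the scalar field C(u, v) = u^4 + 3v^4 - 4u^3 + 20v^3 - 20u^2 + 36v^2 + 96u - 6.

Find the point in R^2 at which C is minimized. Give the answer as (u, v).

(-3, 0)

C(u,v) separates as P(u) + Q(v) − 6, so its minimum is min P + min Q − 6.
P'(u) = 4(u - 4)(u - 2)(u + 3) vanishes at u ∈ {-3, 2, 4}; Q'(v) = 12v(v + 2)(v + 3) vanishes at v ∈ {-3, -2, 0}.
Local minima of P (where P''>0): P(-3)=-279, P(4)=64. Local minima of Q: Q(-3)=27, Q(0)=0.
So the global minimum of C is P(-3) + Q(0) − 6 = -279 + 0 − 6 = -285, attained at (-3, 0).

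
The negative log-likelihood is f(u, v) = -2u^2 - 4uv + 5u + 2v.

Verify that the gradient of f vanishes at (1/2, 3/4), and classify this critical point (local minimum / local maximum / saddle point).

saddle point

∇f = (-4u - 4v + 5, -4u + 2); substituting (1/2, 3/4) gives ∇f = (0, 0), so (1/2, 3/4) is indeed a critical point.
The Hessian of f is constant: H = [[-4, -4], [-4, 0]].
det(H) = (-4)·0 − (-4)² = -16.
Since det(H) < 0, H is indefinite and the critical point is a saddle point.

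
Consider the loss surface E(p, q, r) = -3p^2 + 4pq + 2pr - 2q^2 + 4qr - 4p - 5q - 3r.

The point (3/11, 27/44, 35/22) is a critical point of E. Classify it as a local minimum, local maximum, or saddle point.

The Hessian is constant: H = [[-6, 4, 2], [4, -4, 4], [2, 4, 0]].
Leading principal minors: Δ₁ = -6, Δ₂ = 8, Δ₃ = 176.
The minors fit neither the all-positive nor the alternating-sign pattern, so H is indefinite: a saddle point.

saddle point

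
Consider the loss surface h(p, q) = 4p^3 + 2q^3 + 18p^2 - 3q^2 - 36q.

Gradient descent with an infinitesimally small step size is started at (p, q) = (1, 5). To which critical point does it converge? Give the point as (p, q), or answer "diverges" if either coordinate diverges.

h is separable, so gradient descent decouples: p follows -∂h/∂p, q follows -∂h/∂q.
∂h/∂p = 12p(p + 3); at p=1 this is 48, so p decreases.
∂h/∂q = 6(q - 3)(q + 2); at q=5 this is 84, so q decreases.
p converges to its nearest critical value 0 (a local min of the p-part); q converges to 3. The iterate converges to (0, 3).

(0, 3)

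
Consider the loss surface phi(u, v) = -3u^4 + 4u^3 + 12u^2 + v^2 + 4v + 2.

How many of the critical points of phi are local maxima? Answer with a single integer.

0

phi separates as a function of u plus a function of v, so ∇phi=0 decouples.
∂phi/∂u = -12u(u - 2)(u + 1) = 0 at u ∈ {-1, 0, 2}; ∂phi/∂v = 2(v + 2) = 0 at v ∈ {-2}.
The Hessian is diagonal: diag(phi_uu, phi_vv). Second derivatives: phi_uu(-1)=-36, phi_uu(0)=24, phi_uu(2)=-72; phi_vv(-2)=2.
Local maxima occur where both diagonal entries negative: none. Count: 0.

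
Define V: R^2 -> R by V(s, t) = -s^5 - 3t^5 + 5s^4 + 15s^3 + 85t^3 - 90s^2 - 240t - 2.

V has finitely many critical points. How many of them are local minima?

4

V separates as a function of s plus a function of t, so ∇V=0 decouples.
∂V/∂s = -5s(s - 4)(s - 3)(s + 3) = 0 at s ∈ {-3, 0, 3, 4}; ∂V/∂t = -15(t - 4)(t - 1)(t + 1)(t + 4) = 0 at t ∈ {-4, -1, 1, 4}.
The Hessian is diagonal: diag(V_ss, V_tt). Second derivatives: V_ss(-3)=630, V_ss(0)=-180, V_ss(3)=90, V_ss(4)=-140; V_tt(-4)=1800, V_tt(-1)=-450, V_tt(1)=450, V_tt(4)=-1800.
Local minima occur where both diagonal entries positive: (-3, -4), (-3, 1), (3, -4), (3, 1). Count: 4.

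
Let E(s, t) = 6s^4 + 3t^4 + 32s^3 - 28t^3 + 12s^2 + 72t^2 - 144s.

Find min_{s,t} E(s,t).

E(s,t) separates as P(s) + Q(t), so its minimum is min P + min Q.
P'(s) = 24(s - 1)(s + 2)(s + 3) vanishes at s ∈ {-3, -2, 1}; Q'(t) = 12t(t - 4)(t - 3) vanishes at t ∈ {0, 3, 4}.
Local minima of P (where P''>0): P(-3)=162, P(1)=-94. Local minima of Q: Q(0)=0, Q(4)=128.
So the global minimum of E is P(1) + Q(0) = -94 + 0 = -94, attained at (1, 0).

-94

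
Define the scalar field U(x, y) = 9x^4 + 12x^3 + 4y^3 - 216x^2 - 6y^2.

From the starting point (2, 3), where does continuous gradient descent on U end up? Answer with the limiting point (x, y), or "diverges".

U is separable, so gradient descent decouples: x follows -∂U/∂x, y follows -∂U/∂y.
∂U/∂x = 36x(x - 3)(x + 4); at x=2 this is -432, so x increases.
∂U/∂y = 12y(y - 1); at y=3 this is 72, so y decreases.
x converges to its nearest critical value 3 (a local min of the x-part); y converges to 1. The iterate converges to (3, 1).

(3, 1)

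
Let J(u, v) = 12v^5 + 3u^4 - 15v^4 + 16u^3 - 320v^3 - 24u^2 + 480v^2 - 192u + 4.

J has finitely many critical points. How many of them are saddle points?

J separates as a function of u plus a function of v, so ∇J=0 decouples.
∂J/∂u = 12(u - 2)(u + 2)(u + 4) = 0 at u ∈ {-4, -2, 2}; ∂J/∂v = 60v(v - 4)(v - 1)(v + 4) = 0 at v ∈ {-4, 0, 1, 4}.
The Hessian is diagonal: diag(J_uu, J_vv). Second derivatives: J_uu(-4)=144, J_uu(-2)=-96, J_uu(2)=288; J_vv(-4)=-9600, J_vv(0)=960, J_vv(1)=-900, J_vv(4)=5760.
Saddle points occur where the two diagonal entries have opposite signs: (-4, -4), (-4, 1), (-2, 0), (-2, 4), (2, -4), (2, 1). Count: 6.

6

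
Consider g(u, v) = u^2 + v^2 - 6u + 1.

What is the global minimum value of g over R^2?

g(u,v) separates as P(u) + Q(v) + 1, so its minimum is min P + min Q + 1.
P'(u) = 2u - 6 vanishes at u ∈ {3}; Q'(v) = 2v vanishes at v ∈ {0}.
Local minima of P (where P''>0): P(3)=-9. Local minima of Q: Q(0)=0.
So the global minimum of g is P(3) + Q(0) + 1 = -9 + 0 + 1 = -8, attained at (3, 0).

-8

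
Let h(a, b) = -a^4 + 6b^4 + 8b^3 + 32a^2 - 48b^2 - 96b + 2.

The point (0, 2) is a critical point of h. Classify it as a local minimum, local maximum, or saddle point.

The mixed partial ∂²h/∂a∂b is 0, so the Hessian at any point is diag(h_aa, h_bb) = diag(4(-3a^2 + 16), 24(3b^2 + 2b - 4)).
At (0, 2): H = diag(64, 288).
Both eigenvalues are positive, so H is positive definite: a local minimum.

local minimum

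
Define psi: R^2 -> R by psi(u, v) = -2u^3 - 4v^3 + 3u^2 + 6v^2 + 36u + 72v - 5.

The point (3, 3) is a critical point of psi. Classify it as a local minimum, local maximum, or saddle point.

The mixed partial ∂²psi/∂u∂v is 0, so the Hessian at any point is diag(psi_uu, psi_vv) = diag(6(-2u + 1), 12(-2v + 1)).
At (3, 3): H = diag(-30, -60).
Both eigenvalues are negative, so H is negative definite: a local maximum.

local maximum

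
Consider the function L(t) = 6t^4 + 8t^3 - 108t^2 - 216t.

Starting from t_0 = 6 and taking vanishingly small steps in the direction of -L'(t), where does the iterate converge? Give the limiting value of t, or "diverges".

3

L'(t) = 24(t - 3)(t + 1)(t + 3), so L'(6) = 4536.
Gradient descent moves in the -L' direction, i.e. t is decreasing.
The nearest critical point in that direction is t = 3, where L'' = 576 > 0 (a local minimum). The iterate converges there.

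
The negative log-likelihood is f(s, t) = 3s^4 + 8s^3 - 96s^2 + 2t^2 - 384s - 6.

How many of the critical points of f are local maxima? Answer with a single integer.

0

f separates as a function of s plus a function of t, so ∇f=0 decouples.
∂f/∂s = 12(s - 4)(s + 2)(s + 4) = 0 at s ∈ {-4, -2, 4}; ∂f/∂t = 4t = 0 at t ∈ {0}.
The Hessian is diagonal: diag(f_ss, f_tt). Second derivatives: f_ss(-4)=192, f_ss(-2)=-144, f_ss(4)=576; f_tt(0)=4.
Local maxima occur where both diagonal entries negative: none. Count: 0.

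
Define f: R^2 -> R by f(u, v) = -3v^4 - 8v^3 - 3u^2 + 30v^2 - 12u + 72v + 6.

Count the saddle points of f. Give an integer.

1

f separates as a function of u plus a function of v, so ∇f=0 decouples.
∂f/∂u = -6(u + 2) = 0 at u ∈ {-2}; ∂f/∂v = -12(v - 2)(v + 1)(v + 3) = 0 at v ∈ {-3, -1, 2}.
The Hessian is diagonal: diag(f_uu, f_vv). Second derivatives: f_uu(-2)=-6; f_vv(-3)=-120, f_vv(-1)=72, f_vv(2)=-180.
Saddle points occur where the two diagonal entries have opposite signs: (-2, -1). Count: 1.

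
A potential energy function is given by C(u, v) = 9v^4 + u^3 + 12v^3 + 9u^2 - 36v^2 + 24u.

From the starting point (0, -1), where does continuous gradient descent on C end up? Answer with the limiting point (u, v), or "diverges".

(-2, -2)

C is separable, so gradient descent decouples: u follows -∂C/∂u, v follows -∂C/∂v.
∂C/∂u = 3(u + 2)(u + 4); at u=0 this is 24, so u decreases.
∂C/∂v = 36v(v - 1)(v + 2); at v=-1 this is 72, so v decreases.
u converges to its nearest critical value -2 (a local min of the u-part); v converges to -2. The iterate converges to (-2, -2).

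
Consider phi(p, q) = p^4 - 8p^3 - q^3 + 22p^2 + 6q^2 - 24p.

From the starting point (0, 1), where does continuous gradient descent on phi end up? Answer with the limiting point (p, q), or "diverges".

phi is separable, so gradient descent decouples: p follows -∂phi/∂p, q follows -∂phi/∂q.
∂phi/∂p = 4(p - 3)(p - 2)(p - 1); at p=0 this is -24, so p increases.
∂phi/∂q = -3q(q - 4); at q=1 this is 9, so q decreases.
p converges to its nearest critical value 1 (a local min of the p-part); q converges to 0. The iterate converges to (1, 0).

(1, 0)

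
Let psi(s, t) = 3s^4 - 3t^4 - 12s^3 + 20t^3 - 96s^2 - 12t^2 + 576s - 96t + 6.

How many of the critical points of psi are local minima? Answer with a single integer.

psi separates as a function of s plus a function of t, so ∇psi=0 decouples.
∂psi/∂s = 12(s - 4)(s - 3)(s + 4) = 0 at s ∈ {-4, 3, 4}; ∂psi/∂t = -12(t - 4)(t - 2)(t + 1) = 0 at t ∈ {-1, 2, 4}.
The Hessian is diagonal: diag(psi_ss, psi_tt). Second derivatives: psi_ss(-4)=672, psi_ss(3)=-84, psi_ss(4)=96; psi_tt(-1)=-180, psi_tt(2)=72, psi_tt(4)=-120.
Local minima occur where both diagonal entries positive: (-4, 2), (4, 2). Count: 2.

2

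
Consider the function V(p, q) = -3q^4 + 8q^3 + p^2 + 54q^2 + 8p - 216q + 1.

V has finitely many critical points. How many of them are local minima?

V separates as a function of p plus a function of q, so ∇V=0 decouples.
∂V/∂p = 2(p + 4) = 0 at p ∈ {-4}; ∂V/∂q = -12(q - 3)(q - 2)(q + 3) = 0 at q ∈ {-3, 2, 3}.
The Hessian is diagonal: diag(V_pp, V_qq). Second derivatives: V_pp(-4)=2; V_qq(-3)=-360, V_qq(2)=60, V_qq(3)=-72.
Local minima occur where both diagonal entries positive: (-4, 2). Count: 1.

1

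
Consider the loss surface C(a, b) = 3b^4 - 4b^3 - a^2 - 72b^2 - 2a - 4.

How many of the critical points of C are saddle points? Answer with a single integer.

C separates as a function of a plus a function of b, so ∇C=0 decouples.
∂C/∂a = -2(a + 1) = 0 at a ∈ {-1}; ∂C/∂b = 12b(b - 4)(b + 3) = 0 at b ∈ {-3, 0, 4}.
The Hessian is diagonal: diag(C_aa, C_bb). Second derivatives: C_aa(-1)=-2; C_bb(-3)=252, C_bb(0)=-144, C_bb(4)=336.
Saddle points occur where the two diagonal entries have opposite signs: (-1, -3), (-1, 4). Count: 2.

2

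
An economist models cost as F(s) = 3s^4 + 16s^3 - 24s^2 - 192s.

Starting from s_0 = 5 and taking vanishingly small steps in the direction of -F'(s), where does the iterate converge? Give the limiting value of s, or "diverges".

F'(s) = 12(s - 2)(s + 2)(s + 4), so F'(5) = 2268.
Gradient descent moves in the -F' direction, i.e. s is decreasing.
The nearest critical point in that direction is s = 2, where F'' = 288 > 0 (a local minimum). The iterate converges there.

2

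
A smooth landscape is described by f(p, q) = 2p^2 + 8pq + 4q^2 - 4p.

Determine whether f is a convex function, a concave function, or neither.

neither

f is quadratic, so its Hessian is the constant matrix H = [[4, 8], [8, 8]].
det(H) = -32, tr(H) = 12.
det(H) < 0, so H is indefinite: neither convex nor concave.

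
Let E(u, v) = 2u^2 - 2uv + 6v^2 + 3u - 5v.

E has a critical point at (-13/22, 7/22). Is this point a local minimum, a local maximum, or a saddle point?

The Hessian of E is constant: H = [[4, -2], [-2, 12]].
det(H) = 4·12 − (-2)² = 44.
det(H) > 0 and tr(H) = 16 > 0, so H is positive definite and the point is a local minimum.

local minimum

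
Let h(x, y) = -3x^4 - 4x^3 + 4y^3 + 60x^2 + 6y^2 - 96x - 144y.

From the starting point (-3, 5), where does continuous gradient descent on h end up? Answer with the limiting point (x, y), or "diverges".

(1, 3)

h is separable, so gradient descent decouples: x follows -∂h/∂x, y follows -∂h/∂y.
∂h/∂x = -12(x - 2)(x - 1)(x + 4); at x=-3 this is -240, so x increases.
∂h/∂y = 12(y - 3)(y + 4); at y=5 this is 216, so y decreases.
x converges to its nearest critical value 1 (a local min of the x-part); y converges to 3. The iterate converges to (1, 3).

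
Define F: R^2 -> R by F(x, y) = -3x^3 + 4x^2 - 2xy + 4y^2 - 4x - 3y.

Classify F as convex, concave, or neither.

neither

The term -3x^3 is cubic, so the Hessian is not constant.
∂²F/∂x² = -18x + 8, which takes both signs as x varies (negative for sufficiently large x). A diagonal entry of the Hessian changing sign means the Hessian is neither positive- nor negative-semidefinite on all of R^2.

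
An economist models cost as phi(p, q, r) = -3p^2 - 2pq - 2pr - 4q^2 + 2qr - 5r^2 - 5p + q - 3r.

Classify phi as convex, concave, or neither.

concave

phi is quadratic, so its Hessian is the constant matrix H = [[-6, -2, -2], [-2, -8, 2], [-2, 2, -10]].
Leading principal minors: -6, 44, -368.
Signs alternate −, +, − ⇒ H ≺ 0 ⇒ concave.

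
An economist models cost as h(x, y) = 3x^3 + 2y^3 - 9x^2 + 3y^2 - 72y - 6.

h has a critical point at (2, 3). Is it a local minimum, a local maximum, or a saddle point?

The mixed partial ∂²h/∂x∂y is 0, so the Hessian at any point is diag(h_xx, h_yy) = diag(18(x - 1), 6(2y + 1)).
At (2, 3): H = diag(18, 42).
Both eigenvalues are positive, so H is positive definite: a local minimum.

local minimum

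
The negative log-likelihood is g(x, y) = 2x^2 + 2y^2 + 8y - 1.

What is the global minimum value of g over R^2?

g(x,y) separates as P(x) + Q(y) − 1, so its minimum is min P + min Q − 1.
P'(x) = 4x vanishes at x ∈ {0}; Q'(y) = 4y + 8 vanishes at y ∈ {-2}.
Local minima of P (where P''>0): P(0)=0. Local minima of Q: Q(-2)=-8.
So the global minimum of g is P(0) + Q(-2) − 1 = 0 − 8 − 1 = -9, attained at (0, -2).

-9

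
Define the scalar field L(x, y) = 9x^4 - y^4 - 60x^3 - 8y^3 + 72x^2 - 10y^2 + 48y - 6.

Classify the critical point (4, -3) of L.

The mixed partial ∂²L/∂x∂y is 0, so the Hessian at any point is diag(L_xx, L_yy) = diag(36(3x^2 - 10x + 4), -4(3y^2 + 12y + 5)).
At (4, -3): H = diag(432, 16).
Both eigenvalues are positive, so H is positive definite: a local minimum.

local minimum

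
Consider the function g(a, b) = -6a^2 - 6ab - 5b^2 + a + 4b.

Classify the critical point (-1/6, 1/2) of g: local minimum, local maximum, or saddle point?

The Hessian of g is constant: H = [[-12, -6], [-6, -10]].
det(H) = (-12)·(-10) − (-6)² = 84.
det(H) > 0 and tr(H) = -22 < 0, so H is negative definite and the point is a local maximum.

local maximum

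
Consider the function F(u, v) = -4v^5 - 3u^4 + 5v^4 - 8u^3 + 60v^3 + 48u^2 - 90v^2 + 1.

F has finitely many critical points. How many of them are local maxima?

4

F separates as a function of u plus a function of v, so ∇F=0 decouples.
∂F/∂u = -12u(u - 2)(u + 4) = 0 at u ∈ {-4, 0, 2}; ∂F/∂v = -20v(v - 3)(v - 1)(v + 3) = 0 at v ∈ {-3, 0, 1, 3}.
The Hessian is diagonal: diag(F_uu, F_vv). Second derivatives: F_uu(-4)=-288, F_uu(0)=96, F_uu(2)=-144; F_vv(-3)=1440, F_vv(0)=-180, F_vv(1)=160, F_vv(3)=-720.
Local maxima occur where both diagonal entries negative: (-4, 0), (-4, 3), (2, 0), (2, 3). Count: 4.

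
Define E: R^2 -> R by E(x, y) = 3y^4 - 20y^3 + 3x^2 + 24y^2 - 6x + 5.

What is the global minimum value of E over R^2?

E(x,y) separates as P(x) + Q(y) + 5, so its minimum is min P + min Q + 5.
P'(x) = 6x - 6 vanishes at x ∈ {1}; Q'(y) = 12y(y - 4)(y - 1) vanishes at y ∈ {0, 1, 4}.
Local minima of P (where P''>0): P(1)=-3. Local minima of Q: Q(0)=0, Q(4)=-128.
So the global minimum of E is P(1) + Q(4) + 5 = -3 − 128 + 5 = -126, attained at (1, 4).

-126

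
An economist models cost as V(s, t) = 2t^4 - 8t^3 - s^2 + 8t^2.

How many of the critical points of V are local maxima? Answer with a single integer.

1

V separates as a function of s plus a function of t, so ∇V=0 decouples.
∂V/∂s = -2s = 0 at s ∈ {0}; ∂V/∂t = 8t(t - 2)(t - 1) = 0 at t ∈ {0, 1, 2}.
The Hessian is diagonal: diag(V_ss, V_tt). Second derivatives: V_ss(0)=-2; V_tt(0)=16, V_tt(1)=-8, V_tt(2)=16.
Local maxima occur where both diagonal entries negative: (0, 1). Count: 1.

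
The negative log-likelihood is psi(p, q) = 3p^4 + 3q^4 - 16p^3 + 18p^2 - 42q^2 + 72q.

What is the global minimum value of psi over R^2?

-378

psi(p,q) separates as A(p) + B(q), so its minimum is min A + min B.
A'(p) = 12p(p - 3)(p - 1) vanishes at p ∈ {0, 1, 3}; B'(q) = 12(q - 2)(q - 1)(q + 3) vanishes at q ∈ {-3, 1, 2}.
Local minima of A (where A''>0): A(0)=0, A(3)=-27. Local minima of B: B(-3)=-351, B(2)=24.
So the global minimum of psi is A(3) + B(-3) = -27 − 351 = -378, attained at (3, -3).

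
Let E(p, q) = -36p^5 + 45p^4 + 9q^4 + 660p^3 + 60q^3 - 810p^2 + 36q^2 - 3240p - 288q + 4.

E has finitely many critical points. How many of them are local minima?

4

E separates as a function of p plus a function of q, so ∇E=0 decouples.
∂E/∂p = -180(p - 3)(p - 2)(p + 1)(p + 3) = 0 at p ∈ {-3, -1, 2, 3}; ∂E/∂q = 36(q - 1)(q + 2)(q + 4) = 0 at q ∈ {-4, -2, 1}.
The Hessian is diagonal: diag(E_pp, E_qq). Second derivatives: E_pp(-3)=10800, E_pp(-1)=-4320, E_pp(2)=2700, E_pp(3)=-4320; E_qq(-4)=360, E_qq(-2)=-216, E_qq(1)=540.
Local minima occur where both diagonal entries positive: (-3, -4), (-3, 1), (2, -4), (2, 1). Count: 4.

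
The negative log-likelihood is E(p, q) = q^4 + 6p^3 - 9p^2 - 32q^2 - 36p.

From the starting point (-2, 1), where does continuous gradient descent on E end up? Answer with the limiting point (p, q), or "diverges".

E is separable, so gradient descent decouples: p follows -∂E/∂p, q follows -∂E/∂q.
∂E/∂p = 18(p - 2)(p + 1); at p=-2 this is 72, so p decreases.
∂E/∂q = 4q(q - 4)(q + 4); at q=1 this is -60, so q increases.
The p-coordinate has no critical point in that direction and runs off to infinity.

diverges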